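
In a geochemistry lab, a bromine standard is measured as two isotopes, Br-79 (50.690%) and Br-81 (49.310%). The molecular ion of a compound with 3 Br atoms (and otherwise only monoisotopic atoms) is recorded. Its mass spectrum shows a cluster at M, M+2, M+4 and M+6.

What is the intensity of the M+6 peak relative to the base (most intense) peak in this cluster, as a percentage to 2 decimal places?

31.54%

Term probabilities: M 0.1302, M+2 0.3801, M+4 0.3698, M+6 0.1199. Base peak = M+2.
P(M+2) = C(3,1) × 0.50690^2 × 0.49310^1 = 3 × 0.25694761 × 0.4931 = 0.380103 (base)
P(M+6) = C(3,3) × 0.50690^0 × 0.49310^3 = 1 × 1.0000 × 0.11989609 = 0.119896
Relative intensity = 0.119896 / 0.380103 × 100 = 31.54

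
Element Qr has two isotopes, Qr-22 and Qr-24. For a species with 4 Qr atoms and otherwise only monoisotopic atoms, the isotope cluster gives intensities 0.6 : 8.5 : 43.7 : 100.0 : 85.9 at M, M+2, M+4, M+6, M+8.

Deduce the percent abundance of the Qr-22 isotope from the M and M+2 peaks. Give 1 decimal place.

22.0%

Write p for the Qr-22 fraction. I(M+2)/I(M) = [C(4,1)·p^3·(1−p)] / p^4 = 4·(1−p)/p = 8.5/0.6 = 14.1667
(1−p)/p = 14.1667/4 = 3.5417  ⇒  p = 1/(1 + 3.5417) = 0.2202
Qr-22: 22.0%, Qr-24: 78.0%.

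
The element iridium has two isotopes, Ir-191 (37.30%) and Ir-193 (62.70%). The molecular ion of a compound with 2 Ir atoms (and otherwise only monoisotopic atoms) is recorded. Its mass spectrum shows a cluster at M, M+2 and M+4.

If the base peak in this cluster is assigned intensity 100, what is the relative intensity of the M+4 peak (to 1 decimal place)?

84.0

Binomial terms of (0.3730 + 0.6270)^2: M 0.1391, M+2 0.4677, M+4 0.3931 → M+2 is the base peak.
P(M+2) = C(2,1) × 0.3730^1 × 0.6270^1 = 2 × 0.3730 × 0.6270 = 0.467742 (base)
P(M+4) = C(2,2) × 0.3730^0 × 0.6270^2 = 1 × 1.0000 × 0.393129 = 0.393129
Relative intensity = 0.393129 / 0.467742 × 100 = 84.0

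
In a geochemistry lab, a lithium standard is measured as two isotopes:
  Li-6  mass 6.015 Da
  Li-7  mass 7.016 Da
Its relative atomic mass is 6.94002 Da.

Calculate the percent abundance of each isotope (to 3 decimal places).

Writing the weighted mean with unknown fraction x of Li-6:
6.015·x + 7.016·(1 − x) = 6.94002
(6.015 − 7.016)·x = 6.94002 − 7.016
x = -0.07598 / -1.001 = 0.07590 → 7.590% Li-6, 92.410% Li-7.

Li-6: 7.590%, Li-7: 92.410%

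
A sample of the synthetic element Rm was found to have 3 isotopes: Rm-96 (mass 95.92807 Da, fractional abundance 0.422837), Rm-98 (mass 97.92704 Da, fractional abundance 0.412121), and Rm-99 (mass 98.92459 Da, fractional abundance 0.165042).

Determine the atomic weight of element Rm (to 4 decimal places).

97.2464 Da

Ar = Σ fᵢ·mᵢ = 0.422837 × 95.92807 + 0.412121 × 97.92704 + 0.165042 × 98.92459
= 40.561937 + 40.357790 + 16.326712 = 97.246439 Da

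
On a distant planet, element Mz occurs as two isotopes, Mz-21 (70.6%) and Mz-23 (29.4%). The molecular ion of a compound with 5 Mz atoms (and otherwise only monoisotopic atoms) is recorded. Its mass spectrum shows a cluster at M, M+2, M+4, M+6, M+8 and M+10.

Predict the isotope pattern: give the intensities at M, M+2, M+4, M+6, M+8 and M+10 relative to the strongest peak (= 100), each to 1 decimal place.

48.0 : 100.0 : 83.3 : 34.7 : 7.2 : 0.6

Each Mz atom is independently Mz-21 (p = 0.706) or Mz-23 (q = 0.294); the cluster is the binomial expansion (p + q)^5.
P(M) = 0.706^5 = 0.175398
P(M+2) = 5 × 0.706^4 × 0.294^1 = 0.365205
P(M+4) = 10 × 0.706^3 × 0.294^2 = 0.304165
P(M+6) = 10 × 0.706^2 × 0.294^3 = 0.126663
P(M+8) = 5 × 0.706^1 × 0.294^4 = 0.026373
P(M+10) = 0.294^5 = 0.002197
The M+2 peak is largest (0.365205); scaling to 100 gives 48.0 : 100.0 : 83.3 : 34.7 : 7.2 : 0.6.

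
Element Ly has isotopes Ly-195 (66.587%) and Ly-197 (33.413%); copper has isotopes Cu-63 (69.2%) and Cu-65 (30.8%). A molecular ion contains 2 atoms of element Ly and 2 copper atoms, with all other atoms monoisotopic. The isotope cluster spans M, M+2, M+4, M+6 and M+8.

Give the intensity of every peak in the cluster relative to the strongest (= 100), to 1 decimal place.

52.8 : 100.0 : 70.9 : 22.3 : 2.6

Element Ly pattern (n=2): 0.44338286 : 0.44497429 : 0.11164286
Copper pattern (n=2): 0.478864 : 0.426272 : 0.094864
Convolve the two distributions (both contribute in 2-u steps):
  M: 0.44338286×0.478864 = 0.212320
  M+2: 0.44338286×0.426272 + 0.44497429×0.478864 = 0.402084
  M+4: 0.44338286×0.094864 + 0.44497429×0.426272 + 0.11164286×0.478864 = 0.285203
  M+6: 0.44497429×0.094864 + 0.11164286×0.426272 = 0.089802
  M+8: 0.11164286×0.094864 = 0.010591
Scale to base peak (0.402084) = 100: 52.8 : 100.0 : 70.9 : 22.3 : 2.6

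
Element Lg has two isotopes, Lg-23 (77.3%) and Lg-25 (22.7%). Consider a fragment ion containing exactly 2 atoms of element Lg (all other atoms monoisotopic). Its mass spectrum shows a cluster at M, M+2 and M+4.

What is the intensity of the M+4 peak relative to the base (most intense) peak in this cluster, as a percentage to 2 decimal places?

Term probabilities: M 0.5975, M+2 0.3509, M+4 0.0515. Base peak = M.
P(M) = C(2,0) × 0.773^2 × 0.227^0 = 1 × 0.597529 × 1.0000 = 0.597529 (base)
P(M+4) = C(2,2) × 0.773^0 × 0.227^2 = 1 × 1.0000 × 0.051529 = 0.051529
Relative intensity = 0.051529 / 0.597529 × 100 = 8.62

8.62%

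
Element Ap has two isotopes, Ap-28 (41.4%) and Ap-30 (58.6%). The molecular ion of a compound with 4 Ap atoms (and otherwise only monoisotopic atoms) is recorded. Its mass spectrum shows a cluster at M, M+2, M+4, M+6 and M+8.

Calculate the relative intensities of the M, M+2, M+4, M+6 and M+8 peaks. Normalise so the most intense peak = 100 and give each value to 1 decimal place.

8.3 : 47.1 : 100.0 : 94.4 : 33.4

The 4 Ap atoms are independent, so intensities follow the terms of (0.414 + 0.586)^4.
P(M) = 0.414^4 = 0.029377
P(M+2) = 4 × 0.414^3 × 0.586^1 = 0.166325
P(M+4) = 6 × 0.414^2 × 0.586^2 = 0.353140
P(M+6) = 4 × 0.414^1 × 0.586^3 = 0.333237
P(M+8) = 0.586^4 = 0.117921
The M+4 peak is largest (0.353140); scaling to 100 gives 8.3 : 47.1 : 100.0 : 94.4 : 33.4.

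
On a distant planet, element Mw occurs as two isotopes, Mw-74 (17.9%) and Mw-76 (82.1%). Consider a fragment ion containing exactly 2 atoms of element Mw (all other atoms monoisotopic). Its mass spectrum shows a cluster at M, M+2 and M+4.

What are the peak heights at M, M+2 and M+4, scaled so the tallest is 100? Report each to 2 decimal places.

The 2 Mw atoms are independent, so intensities follow the terms of (0.179 + 0.821)^2.
P(M) = 0.179^2 = 0.032041
P(M+2) = 2 × 0.179^1 × 0.821^1 = 0.293918
P(M+4) = 0.821^2 = 0.674041
The M+4 peak is largest (0.674041); scaling to 100 gives 4.75 : 43.61 : 100.00.

4.75 : 43.61 : 100.00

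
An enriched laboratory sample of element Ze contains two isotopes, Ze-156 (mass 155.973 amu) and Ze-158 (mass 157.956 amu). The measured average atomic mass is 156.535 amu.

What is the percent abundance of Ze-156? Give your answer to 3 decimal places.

71.659%

Let x be the fractional abundance of Ze-156; then Ze-158 has abundance 1 − x.
155.973·x + 157.956·(1 − x) = 156.535
(155.973 − 157.956)·x = 156.535 − 157.956
x = -1.421 / -1.983 = 0.71659 → 71.659% Ze-156, 28.341% Ze-158.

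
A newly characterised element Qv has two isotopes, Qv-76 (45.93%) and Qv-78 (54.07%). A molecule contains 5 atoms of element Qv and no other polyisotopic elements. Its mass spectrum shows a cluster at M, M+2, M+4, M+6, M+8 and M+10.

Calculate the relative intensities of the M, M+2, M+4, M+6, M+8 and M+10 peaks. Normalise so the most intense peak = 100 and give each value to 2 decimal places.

6.13 : 36.08 : 84.95 : 100.00 : 58.86 : 13.86

The 5 Qv atoms are independent, so intensities follow the terms of (0.4593 + 0.5407)^5.
P(M) = 0.4593^5 = 0.020440
P(M+2) = 5 × 0.4593^4 × 0.5407^1 = 0.120313
P(M+4) = 10 × 0.4593^3 × 0.5407^2 = 0.283271
P(M+6) = 10 × 0.4593^2 × 0.5407^3 = 0.333474
P(M+8) = 5 × 0.4593^1 × 0.5407^4 = 0.196287
P(M+10) = 0.5407^5 = 0.046215
The M+6 peak is largest (0.333474); scaling to 100 gives 6.13 : 36.08 : 84.95 : 100.00 : 58.86 : 13.86.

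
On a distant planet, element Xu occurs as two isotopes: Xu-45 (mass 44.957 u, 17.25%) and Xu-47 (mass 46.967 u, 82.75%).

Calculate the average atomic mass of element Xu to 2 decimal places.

46.62 u

Weight each isotope mass by its fractional abundance: 0.1725 × 44.957 + 0.8275 × 46.967
= 7.7551 + 38.8652 = 46.6203 u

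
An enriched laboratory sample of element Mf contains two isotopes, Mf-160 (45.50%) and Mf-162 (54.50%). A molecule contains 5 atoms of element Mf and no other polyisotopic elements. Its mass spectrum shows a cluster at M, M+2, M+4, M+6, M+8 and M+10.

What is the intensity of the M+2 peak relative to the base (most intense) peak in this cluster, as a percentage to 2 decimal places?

Term probabilities: M 0.0195, M+2 0.1168, M+4 0.2798, M+6 0.3351, M+8 0.2007, M+10 0.0481. Base peak = M+6.
P(M+6) = C(5,3) × 0.4550^2 × 0.5450^3 = 10 × 0.207025 × 0.16187862 = 0.335129 (base)
P(M+2) = C(5,1) × 0.4550^4 × 0.5450^1 = 5 × 0.04285935 × 0.5450 = 0.116792
Relative intensity = 0.116792 / 0.335129 × 100 = 34.85

34.85%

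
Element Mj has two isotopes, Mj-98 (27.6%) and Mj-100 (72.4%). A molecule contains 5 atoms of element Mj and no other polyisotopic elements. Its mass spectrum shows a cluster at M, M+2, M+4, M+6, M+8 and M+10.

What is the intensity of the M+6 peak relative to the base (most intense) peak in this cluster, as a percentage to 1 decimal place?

Term probabilities: M 0.0016, M+2 0.0210, M+4 0.1102, M+6 0.2891, M+8 0.3792, M+10 0.1989. Base peak = M+8.
P(M+8) = C(5,4) × 0.276^1 × 0.724^4 = 5 × 0.2760 × 0.27476048 = 0.379169 (base)
P(M+6) = C(5,3) × 0.276^2 × 0.724^3 = 10 × 0.076176 × 0.37950342 = 0.289091
Relative intensity = 0.289091 / 0.379169 × 100 = 76.2

76.2%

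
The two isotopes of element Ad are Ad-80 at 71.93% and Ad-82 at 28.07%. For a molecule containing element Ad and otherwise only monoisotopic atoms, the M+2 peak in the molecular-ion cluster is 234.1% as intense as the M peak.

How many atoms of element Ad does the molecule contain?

6

For n independent Ad atoms, I(M+2)/I(M) = n · (abundance Ad-82) / (abundance Ad-80) = n · 0.2807/0.7193.
n = 2.341 × 0.7193/0.2807 = 6.00 ≈ 6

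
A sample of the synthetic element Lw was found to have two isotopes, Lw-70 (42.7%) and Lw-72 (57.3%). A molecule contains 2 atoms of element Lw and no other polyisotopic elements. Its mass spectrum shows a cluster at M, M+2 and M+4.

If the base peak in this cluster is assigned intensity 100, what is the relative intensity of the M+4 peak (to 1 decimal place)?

67.1

(0.427 + 0.573)^2 gives M 0.1823, M+2 0.4893, M+4 0.3283; the largest is M+2.
P(M+2) = C(2,1) × 0.427^1 × 0.573^1 = 2 × 0.4270 × 0.5730 = 0.489342 (base)
P(M+4) = C(2,2) × 0.427^0 × 0.573^2 = 1 × 1.0000 × 0.328329 = 0.328329
Relative intensity = 0.328329 / 0.489342 × 100 = 67.1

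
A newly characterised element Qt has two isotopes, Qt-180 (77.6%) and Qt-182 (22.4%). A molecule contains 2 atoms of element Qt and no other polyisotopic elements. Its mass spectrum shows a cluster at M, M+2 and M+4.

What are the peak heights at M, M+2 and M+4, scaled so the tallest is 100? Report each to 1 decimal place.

100.0 : 57.7 : 8.3

The 2 Qt atoms are independent, so intensities follow the terms of (0.776 + 0.224)^2.
P(M) = 0.776^2 = 0.602176
P(M+2) = 2 × 0.776^1 × 0.224^1 = 0.347648
P(M+4) = 0.224^2 = 0.050176
The M peak is largest (0.602176); scaling to 100 gives 100.0 : 57.7 : 8.3.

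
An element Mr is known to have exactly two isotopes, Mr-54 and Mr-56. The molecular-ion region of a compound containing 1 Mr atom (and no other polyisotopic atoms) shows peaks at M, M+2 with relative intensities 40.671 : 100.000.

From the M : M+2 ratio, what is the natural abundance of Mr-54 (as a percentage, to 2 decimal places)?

28.91%

Let p = fractional abundance of Mr-54. I(M+2)/I(M) = [C(1,1)·p^0·(1−p)] / p^1 = 1·(1−p)/p = 100.000/40.671 = 2.4588
(1−p)/p = 2.4588/1 = 2.4588  ⇒  p = 1/(1 + 2.4588) = 0.2891
Mr-54: 28.91%, Mr-56: 71.09%.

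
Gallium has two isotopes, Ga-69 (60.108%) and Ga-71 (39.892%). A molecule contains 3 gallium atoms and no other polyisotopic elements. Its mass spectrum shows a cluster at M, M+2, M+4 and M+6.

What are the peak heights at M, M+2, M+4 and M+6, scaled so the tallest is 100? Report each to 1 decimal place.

The 3 Ga atoms are independent, so intensities follow the terms of (0.60108 + 0.39892)^3.
P(M) = 0.60108^3 = 0.217169
P(M+2) = 3 × 0.60108^2 × 0.39892^1 = 0.432386
P(M+4) = 3 × 0.60108^1 × 0.39892^2 = 0.286963
P(M+6) = 0.39892^3 = 0.063483
The M+2 peak is largest (0.432386); scaling to 100 gives 50.2 : 100.0 : 66.4 : 14.7.

50.2 : 100.0 : 66.4 : 14.7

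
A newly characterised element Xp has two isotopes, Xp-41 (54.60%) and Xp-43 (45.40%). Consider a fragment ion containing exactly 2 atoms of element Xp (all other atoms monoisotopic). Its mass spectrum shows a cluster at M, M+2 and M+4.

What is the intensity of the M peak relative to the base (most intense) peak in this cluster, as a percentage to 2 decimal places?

60.13%

(0.5460 + 0.4540)^2 gives M 0.2981, M+2 0.4958, M+4 0.2061; the largest is M+2.
P(M+2) = C(2,1) × 0.5460^1 × 0.4540^1 = 2 × 0.5460 × 0.4540 = 0.495768 (base)
P(M) = C(2,0) × 0.5460^2 × 0.4540^0 = 1 × 0.298116 × 1.0000 = 0.298116
Relative intensity = 0.298116 / 0.495768 × 100 = 60.13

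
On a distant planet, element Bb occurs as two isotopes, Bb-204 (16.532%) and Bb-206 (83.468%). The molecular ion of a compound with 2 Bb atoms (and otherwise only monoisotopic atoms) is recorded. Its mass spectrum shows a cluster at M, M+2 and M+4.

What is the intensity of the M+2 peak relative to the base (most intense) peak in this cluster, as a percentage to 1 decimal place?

(0.16532 + 0.83468)^2 gives M 0.0273, M+2 0.2760, M+4 0.6967; the largest is M+4.
P(M+4) = C(2,2) × 0.16532^0 × 0.83468^2 = 1 × 1.0000 × 0.6966907 = 0.696691 (base)
P(M+2) = C(2,1) × 0.16532^1 × 0.83468^1 = 2 × 0.16532 × 0.83468 = 0.275979
Relative intensity = 0.275979 / 0.696691 × 100 = 39.6

39.6%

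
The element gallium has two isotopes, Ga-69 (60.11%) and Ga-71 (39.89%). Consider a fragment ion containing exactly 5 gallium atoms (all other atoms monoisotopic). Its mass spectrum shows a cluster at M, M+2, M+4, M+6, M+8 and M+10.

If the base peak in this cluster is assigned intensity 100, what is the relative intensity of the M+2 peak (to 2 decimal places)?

75.34

Binomial terms of (0.6011 + 0.3989)^5: M 0.0785, M+2 0.2604, M+4 0.3456, M+6 0.2293, M+8 0.0761, M+10 0.0101 → M+4 is the base peak.
P(M+4) = C(5,2) × 0.6011^3 × 0.3989^2 = 10 × 0.21719018 × 0.15912121 = 0.345596 (base)
P(M+2) = C(5,1) × 0.6011^4 × 0.3989^1 = 5 × 0.13055302 × 0.3989 = 0.260388
Relative intensity = 0.260388 / 0.345596 × 100 = 75.34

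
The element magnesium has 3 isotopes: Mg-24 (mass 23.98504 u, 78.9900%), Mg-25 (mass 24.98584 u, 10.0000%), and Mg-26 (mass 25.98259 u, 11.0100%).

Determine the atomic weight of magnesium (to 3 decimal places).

24.305 u

Ar = Σ fᵢ·mᵢ = 0.789900 × 23.98504 + 0.100000 × 24.98584 + 0.110100 × 25.98259
= 18.945783 + 2.498584 + 2.860683 = 24.305050 u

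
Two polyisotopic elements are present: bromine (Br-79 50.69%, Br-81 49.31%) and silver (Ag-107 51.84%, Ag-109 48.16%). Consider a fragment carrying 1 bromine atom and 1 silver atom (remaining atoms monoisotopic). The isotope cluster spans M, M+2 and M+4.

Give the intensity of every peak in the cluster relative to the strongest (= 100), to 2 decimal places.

Bromine pattern (n=1): 0.5069 : 0.4931
Silver pattern (n=1): 0.5184 : 0.4816
Convolve the two distributions (both contribute in 2-u steps):
  M: 0.5069×0.5184 = 0.262777
  M+2: 0.5069×0.4816 + 0.4931×0.5184 = 0.499746
  M+4: 0.4931×0.4816 = 0.237477
Scale to base peak (0.499746) = 100: 52.58 : 100.00 : 47.52

52.58 : 100.00 : 47.52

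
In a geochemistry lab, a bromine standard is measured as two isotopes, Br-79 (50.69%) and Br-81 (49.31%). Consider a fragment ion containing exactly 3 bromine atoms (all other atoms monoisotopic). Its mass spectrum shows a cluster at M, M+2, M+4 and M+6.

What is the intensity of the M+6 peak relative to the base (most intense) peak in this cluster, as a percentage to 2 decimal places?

31.54%

(0.5069 + 0.4931)^3 gives M 0.1302, M+2 0.3801, M+4 0.3698, M+6 0.1199; the largest is M+2.
P(M+2) = C(3,1) × 0.5069^2 × 0.4931^1 = 3 × 0.25694761 × 0.4931 = 0.380103 (base)
P(M+6) = C(3,3) × 0.5069^0 × 0.4931^3 = 1 × 1.0000 × 0.11989609 = 0.119896
Relative intensity = 0.119896 / 0.380103 × 100 = 31.54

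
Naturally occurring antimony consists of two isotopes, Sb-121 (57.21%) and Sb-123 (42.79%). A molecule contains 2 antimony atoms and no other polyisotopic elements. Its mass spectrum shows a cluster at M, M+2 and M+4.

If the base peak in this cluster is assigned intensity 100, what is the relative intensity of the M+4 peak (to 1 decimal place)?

37.4

Term probabilities: M 0.3273, M+2 0.4896, M+4 0.1831. Base peak = M+2.
P(M+2) = C(2,1) × 0.5721^1 × 0.4279^1 = 2 × 0.5721 × 0.4279 = 0.489603 (base)
P(M+4) = C(2,2) × 0.5721^0 × 0.4279^2 = 1 × 1.0000 × 0.18309841 = 0.183098
Relative intensity = 0.183098 / 0.489603 × 100 = 37.4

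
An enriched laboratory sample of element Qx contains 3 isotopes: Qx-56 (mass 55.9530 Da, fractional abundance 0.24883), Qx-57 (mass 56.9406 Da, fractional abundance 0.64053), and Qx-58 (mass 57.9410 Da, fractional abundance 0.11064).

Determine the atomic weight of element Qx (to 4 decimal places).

The abundance-weighted mean is 0.24883 × 55.9530 + 0.64053 × 56.9406 + 0.11064 × 57.9410
= 13.92278 + 36.47216 + 6.41059 = 56.80553 Da

56.8055 Da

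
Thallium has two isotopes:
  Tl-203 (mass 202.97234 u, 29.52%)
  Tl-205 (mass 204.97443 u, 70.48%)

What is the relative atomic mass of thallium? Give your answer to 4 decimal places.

Weight each isotope mass by its fractional abundance: 0.2952 × 202.97234 + 0.7048 × 204.97443
= 59.917435 + 144.465978 = 204.383413 u

204.3834 u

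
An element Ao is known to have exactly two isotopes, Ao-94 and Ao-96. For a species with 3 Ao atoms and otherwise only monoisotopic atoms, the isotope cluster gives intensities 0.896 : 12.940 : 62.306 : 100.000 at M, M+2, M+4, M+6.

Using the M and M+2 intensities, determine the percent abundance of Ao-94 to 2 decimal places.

17.20%

Write p for the Ao-94 fraction. I(M+2)/I(M) = [C(3,1)·p^2·(1−p)] / p^3 = 3·(1−p)/p = 12.940/0.896 = 14.4420
(1−p)/p = 14.4420/3 = 4.8140  ⇒  p = 1/(1 + 4.8140) = 0.1720
Ao-94: 17.20%, Ao-96: 82.80%.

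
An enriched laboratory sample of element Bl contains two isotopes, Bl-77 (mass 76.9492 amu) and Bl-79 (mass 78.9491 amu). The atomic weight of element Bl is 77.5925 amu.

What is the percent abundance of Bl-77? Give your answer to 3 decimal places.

With x = fraction of Bl-77 (so Bl-79 is 1 − x):
76.9492·x + 78.9491·(1 − x) = 77.5925
(76.9492 − 78.9491)·x = 77.5925 − 78.9491
x = -1.3566 / -1.9999 = 0.67833 → 67.833% Bl-77, 32.167% Bl-79.

67.833%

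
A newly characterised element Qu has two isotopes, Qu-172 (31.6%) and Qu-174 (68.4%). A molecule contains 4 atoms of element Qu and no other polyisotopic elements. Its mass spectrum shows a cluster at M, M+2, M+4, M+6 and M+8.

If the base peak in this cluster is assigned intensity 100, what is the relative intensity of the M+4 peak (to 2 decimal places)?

69.30

Term probabilities: M 0.0100, M+2 0.0863, M+4 0.2803, M+6 0.4045, M+8 0.2189. Base peak = M+6.
P(M+6) = C(4,3) × 0.316^1 × 0.684^3 = 4 × 0.3160 × 0.3200135 = 0.404497 (base)
P(M+4) = C(4,2) × 0.316^2 × 0.684^2 = 6 × 0.099856 × 0.467856 = 0.280309
Relative intensity = 0.280309 / 0.404497 × 100 = 69.30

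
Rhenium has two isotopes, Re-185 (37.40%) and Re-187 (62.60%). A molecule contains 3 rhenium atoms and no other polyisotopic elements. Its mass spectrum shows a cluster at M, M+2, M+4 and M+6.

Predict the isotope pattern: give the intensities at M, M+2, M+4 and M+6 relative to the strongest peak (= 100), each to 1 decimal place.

Expanding (0.3740 + 0.6260)^3:
P(M) = 0.3740^3 = 0.052314
P(M+2) = 3 × 0.3740^2 × 0.6260^1 = 0.262687
P(M+4) = 3 × 0.3740^1 × 0.6260^2 = 0.439685
P(M+6) = 0.6260^3 = 0.245314
The M+4 peak is largest (0.439685); scaling to 100 gives 11.9 : 59.7 : 100.0 : 55.8.

11.9 : 59.7 : 100.0 : 55.8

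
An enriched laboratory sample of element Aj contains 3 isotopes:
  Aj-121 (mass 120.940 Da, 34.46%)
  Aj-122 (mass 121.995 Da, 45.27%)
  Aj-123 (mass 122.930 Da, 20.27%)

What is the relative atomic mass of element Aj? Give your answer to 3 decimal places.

Ar = Σ fᵢ·mᵢ = 0.3446 × 120.940 + 0.4527 × 121.995 + 0.2027 × 122.930
= 41.6759 + 55.2271 + 24.9179 = 121.8209 Da

121.821 Da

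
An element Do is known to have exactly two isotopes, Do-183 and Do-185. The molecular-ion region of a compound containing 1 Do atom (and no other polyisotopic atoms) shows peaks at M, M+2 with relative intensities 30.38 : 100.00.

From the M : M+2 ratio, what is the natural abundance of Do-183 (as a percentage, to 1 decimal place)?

23.3%

Write p for the Do-183 fraction. I(M+2)/I(M) = [C(1,1)·p^0·(1−p)] / p^1 = 1·(1−p)/p = 100.00/30.38 = 3.2916
(1−p)/p = 3.2916/1 = 3.2916  ⇒  p = 1/(1 + 3.2916) = 0.2330
Do-183: 23.3%, Do-185: 76.7%.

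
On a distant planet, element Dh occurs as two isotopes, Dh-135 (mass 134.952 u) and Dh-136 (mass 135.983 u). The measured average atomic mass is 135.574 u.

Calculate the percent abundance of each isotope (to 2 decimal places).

Dh-135: 39.67%, Dh-136: 60.33%

With x = fraction of Dh-135 (so Dh-136 is 1 − x):
134.952·x + 135.983·(1 − x) = 135.574
(134.952 − 135.983)·x = 135.574 − 135.983
x = -0.409 / -1.031 = 0.39670 → 39.67% Dh-135, 60.33% Dh-136.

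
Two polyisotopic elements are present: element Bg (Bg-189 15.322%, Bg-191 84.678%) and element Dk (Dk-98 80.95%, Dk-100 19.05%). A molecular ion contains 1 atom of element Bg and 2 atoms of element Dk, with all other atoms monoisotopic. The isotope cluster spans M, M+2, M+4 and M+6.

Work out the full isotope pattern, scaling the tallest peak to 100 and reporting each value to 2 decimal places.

Element Bg pattern (n=1): 0.15322 : 0.84678
Element Dk pattern (n=2): 0.65529025 : 0.3084195 : 0.03629025
Convolve the two distributions (both contribute in 2-u steps):
  M: 0.15322×0.65529025 = 0.100404
  M+2: 0.15322×0.3084195 + 0.84678×0.65529025 = 0.602143
  M+4: 0.15322×0.03629025 + 0.84678×0.3084195 = 0.266724
  M+6: 0.84678×0.03629025 = 0.030730
Scale to base peak (0.602143) = 100: 16.67 : 100.00 : 44.30 : 5.10

16.67 : 100.00 : 44.30 : 5.10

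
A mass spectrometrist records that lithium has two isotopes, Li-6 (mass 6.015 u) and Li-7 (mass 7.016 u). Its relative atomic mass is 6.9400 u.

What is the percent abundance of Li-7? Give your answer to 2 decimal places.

92.41%

Writing the weighted mean with unknown fraction x of Li-6:
6.015·x + 7.016·(1 − x) = 6.9400
(6.015 − 7.016)·x = 6.9400 − 7.016
x = -0.0760 / -1.001 = 0.07592 → 7.59% Li-6, 92.41% Li-7.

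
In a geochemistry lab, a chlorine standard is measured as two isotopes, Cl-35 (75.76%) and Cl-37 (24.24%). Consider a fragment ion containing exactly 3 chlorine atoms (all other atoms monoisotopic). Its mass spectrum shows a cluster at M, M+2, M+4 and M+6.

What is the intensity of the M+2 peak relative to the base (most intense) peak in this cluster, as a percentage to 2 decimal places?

Term probabilities: M 0.4348, M+2 0.4174, M+4 0.1335, M+6 0.0142. Base peak = M.
P(M) = C(3,0) × 0.7576^3 × 0.2424^0 = 1 × 0.4348304 × 1.0000 = 0.434830 (base)
P(M+2) = C(3,1) × 0.7576^2 × 0.2424^1 = 3 × 0.57395776 × 0.2424 = 0.417382
Relative intensity = 0.417382 / 0.434830 × 100 = 95.99

95.99%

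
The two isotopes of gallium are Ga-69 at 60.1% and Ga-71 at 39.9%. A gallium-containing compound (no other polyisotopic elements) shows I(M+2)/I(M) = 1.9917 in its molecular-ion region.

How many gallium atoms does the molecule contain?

3

With n Ga atoms, P(M+2)/P(M) = C(n,1)·p^(n−1)q / p^n = n·q/p = n · 0.399/0.601.
n = 1.9917 × 0.601/0.399 = 3.00 ≈ 3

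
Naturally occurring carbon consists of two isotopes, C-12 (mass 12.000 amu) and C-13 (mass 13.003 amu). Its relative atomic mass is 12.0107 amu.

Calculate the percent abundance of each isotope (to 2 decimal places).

Let x be the fractional abundance of C-12; then C-13 has abundance 1 − x.
12.000·x + 13.003·(1 − x) = 12.0107
(12.000 − 13.003)·x = 12.0107 − 13.003
x = -0.9923 / -1.003 = 0.98933 → 98.93% C-12, 1.07% C-13.

C-12: 98.93%, C-13: 1.07%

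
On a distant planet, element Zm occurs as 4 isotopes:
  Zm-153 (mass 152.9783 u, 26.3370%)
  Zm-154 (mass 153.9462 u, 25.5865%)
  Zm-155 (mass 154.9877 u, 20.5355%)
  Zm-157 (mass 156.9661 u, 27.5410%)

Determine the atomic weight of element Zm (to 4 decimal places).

Weight each isotope mass by its fractional abundance: 0.263370 × 152.9783 + 0.255865 × 153.9462 + 0.205355 × 154.9877 + 0.275410 × 156.9661
= 40.28989 + 39.38944 + 31.82750 + 43.23003 = 154.73686 u

154.7369 u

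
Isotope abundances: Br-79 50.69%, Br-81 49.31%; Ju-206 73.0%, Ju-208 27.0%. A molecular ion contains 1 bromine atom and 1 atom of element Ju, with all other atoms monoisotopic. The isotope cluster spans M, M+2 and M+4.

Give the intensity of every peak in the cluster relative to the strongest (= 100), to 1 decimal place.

Bromine pattern (n=1): 0.5069 : 0.4931
Element Ju pattern (n=1): 0.7300 : 0.2700
Convolve the two distributions (both contribute in 2-u steps):
  M: 0.5069×0.7300 = 0.370037
  M+2: 0.5069×0.2700 + 0.4931×0.7300 = 0.496826
  M+4: 0.4931×0.2700 = 0.133137
Scale to base peak (0.496826) = 100: 74.5 : 100.0 : 26.8

74.5 : 100.0 : 26.8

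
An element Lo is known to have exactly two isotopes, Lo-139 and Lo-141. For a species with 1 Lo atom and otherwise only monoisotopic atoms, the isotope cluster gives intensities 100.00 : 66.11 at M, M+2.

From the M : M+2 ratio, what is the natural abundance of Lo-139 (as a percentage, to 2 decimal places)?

60.20%

Let p = fractional abundance of Lo-139. I(M+2)/I(M) = [C(1,1)·p^0·(1−p)] / p^1 = 1·(1−p)/p = 66.11/100.00 = 0.6611
(1−p)/p = 0.6611/1 = 0.6611  ⇒  p = 1/(1 + 0.6611) = 0.6020
Lo-139: 60.20%, Lo-141: 39.80%.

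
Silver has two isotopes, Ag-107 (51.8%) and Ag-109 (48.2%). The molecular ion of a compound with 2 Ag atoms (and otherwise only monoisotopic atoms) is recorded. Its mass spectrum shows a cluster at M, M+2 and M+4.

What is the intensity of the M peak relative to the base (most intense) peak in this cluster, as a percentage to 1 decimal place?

Term probabilities: M 0.2683, M+2 0.4994, M+4 0.2323. Base peak = M+2.
P(M+2) = C(2,1) × 0.518^1 × 0.482^1 = 2 × 0.5180 × 0.4820 = 0.499352 (base)
P(M) = C(2,0) × 0.518^2 × 0.482^0 = 1 × 0.268324 × 1.0000 = 0.268324
Relative intensity = 0.268324 / 0.499352 × 100 = 53.7

53.7%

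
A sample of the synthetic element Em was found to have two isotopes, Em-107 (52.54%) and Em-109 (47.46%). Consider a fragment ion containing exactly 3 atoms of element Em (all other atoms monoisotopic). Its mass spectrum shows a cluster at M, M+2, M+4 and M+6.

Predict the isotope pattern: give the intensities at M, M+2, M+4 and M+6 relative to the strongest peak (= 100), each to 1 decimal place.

36.9 : 100.0 : 90.3 : 27.2

Expanding (0.5254 + 0.4746)^3:
P(M) = 0.5254^3 = 0.145034
P(M+2) = 3 × 0.5254^2 × 0.4746^1 = 0.393033
P(M+4) = 3 × 0.5254^1 × 0.4746^2 = 0.355031
P(M+6) = 0.4746^3 = 0.106901
The M+2 peak is largest (0.393033); scaling to 100 gives 36.9 : 100.0 : 90.3 : 27.2.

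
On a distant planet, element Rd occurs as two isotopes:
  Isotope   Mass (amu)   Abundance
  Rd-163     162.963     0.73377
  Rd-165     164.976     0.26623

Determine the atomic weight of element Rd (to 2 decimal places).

163.50 amu

The abundance-weighted mean is 0.73377 × 162.963 + 0.26623 × 164.976
= 119.5774 + 43.9216 = 163.4990 amu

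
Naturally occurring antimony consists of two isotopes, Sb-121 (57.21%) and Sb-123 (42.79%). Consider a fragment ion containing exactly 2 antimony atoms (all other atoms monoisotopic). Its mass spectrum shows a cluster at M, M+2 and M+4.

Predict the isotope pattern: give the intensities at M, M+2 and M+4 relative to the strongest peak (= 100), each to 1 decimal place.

66.8 : 100.0 : 37.4

Each Sb atom is independently Sb-121 (p = 0.5721) or Sb-123 (q = 0.4279); the cluster is the binomial expansion (p + q)^2.
P(M) = 0.5721^2 = 0.327298
P(M+2) = 2 × 0.5721^1 × 0.4279^1 = 0.489603
P(M+4) = 0.4279^2 = 0.183098
The M+2 peak is largest (0.489603); scaling to 100 gives 66.8 : 100.0 : 37.4.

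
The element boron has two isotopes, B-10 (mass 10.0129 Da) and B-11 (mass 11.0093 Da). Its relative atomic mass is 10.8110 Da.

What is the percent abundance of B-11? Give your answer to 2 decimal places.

With x = fraction of B-10 (so B-11 is 1 − x):
10.0129·x + 11.0093·(1 − x) = 10.8110
(10.0129 − 11.0093)·x = 10.8110 − 11.0093
x = -0.1983 / -0.9964 = 0.19902 → 19.90% B-10, 80.10% B-11.

80.10%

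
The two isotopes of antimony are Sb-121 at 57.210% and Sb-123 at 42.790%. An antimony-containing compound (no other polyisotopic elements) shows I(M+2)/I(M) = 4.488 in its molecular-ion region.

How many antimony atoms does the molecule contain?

6

With n Sb atoms, P(M+2)/P(M) = C(n,1)·p^(n−1)q / p^n = n·q/p = n · 0.42790/0.57210.
n = 4.488 × 0.57210/0.42790 = 6.00 ≈ 6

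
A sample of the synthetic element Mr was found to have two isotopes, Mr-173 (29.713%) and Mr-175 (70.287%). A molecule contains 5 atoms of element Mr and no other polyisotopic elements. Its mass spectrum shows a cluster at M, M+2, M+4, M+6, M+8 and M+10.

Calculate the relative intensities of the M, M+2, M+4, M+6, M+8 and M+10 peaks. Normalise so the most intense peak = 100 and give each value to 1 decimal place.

Expanding (0.29713 + 0.70287)^5:
P(M) = 0.29713^5 = 0.002316
P(M+2) = 5 × 0.29713^4 × 0.70287^1 = 0.027392
P(M+4) = 10 × 0.29713^3 × 0.70287^2 = 0.129595
P(M+6) = 10 × 0.29713^2 × 0.70287^3 = 0.306562
P(M+8) = 5 × 0.29713^1 × 0.70287^4 = 0.362591
P(M+10) = 0.70287^5 = 0.171544
The M+8 peak is largest (0.362591); scaling to 100 gives 0.6 : 7.6 : 35.7 : 84.5 : 100.0 : 47.3.

0.6 : 7.6 : 35.7 : 84.5 : 100.0 : 47.3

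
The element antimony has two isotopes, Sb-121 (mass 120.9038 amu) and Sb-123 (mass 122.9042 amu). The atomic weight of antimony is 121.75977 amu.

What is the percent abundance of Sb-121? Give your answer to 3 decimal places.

Writing the weighted mean with unknown fraction x of Sb-121:
120.9038·x + 122.9042·(1 − x) = 121.75977
(120.9038 − 122.9042)·x = 121.75977 − 122.9042
x = -1.14443 / -2.0004 = 0.57210 → 57.210% Sb-121, 42.790% Sb-123.

57.210%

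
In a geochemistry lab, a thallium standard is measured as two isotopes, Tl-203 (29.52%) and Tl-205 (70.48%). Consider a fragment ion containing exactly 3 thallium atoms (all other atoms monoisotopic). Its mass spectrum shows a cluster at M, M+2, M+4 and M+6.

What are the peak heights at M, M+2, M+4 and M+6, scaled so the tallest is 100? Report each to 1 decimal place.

5.8 : 41.9 : 100.0 : 79.6

Expanding (0.2952 + 0.7048)^3:
P(M) = 0.2952^3 = 0.025725
P(M+2) = 3 × 0.2952^2 × 0.7048^1 = 0.184255
P(M+4) = 3 × 0.2952^1 × 0.7048^2 = 0.439916
P(M+6) = 0.7048^3 = 0.350104
The M+4 peak is largest (0.439916); scaling to 100 gives 5.8 : 41.9 : 100.0 : 79.6.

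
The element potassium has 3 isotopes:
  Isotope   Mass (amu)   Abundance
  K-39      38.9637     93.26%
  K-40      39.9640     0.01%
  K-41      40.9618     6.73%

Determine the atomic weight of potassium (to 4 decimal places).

Average mass = Σ (abundance × isotope mass) = 0.9326 × 38.9637 + 0.0001 × 39.9640 + 0.0673 × 40.9618
= 36.33755 + 0.00400 + 2.75673 = 39.09828 amu

39.0983 amu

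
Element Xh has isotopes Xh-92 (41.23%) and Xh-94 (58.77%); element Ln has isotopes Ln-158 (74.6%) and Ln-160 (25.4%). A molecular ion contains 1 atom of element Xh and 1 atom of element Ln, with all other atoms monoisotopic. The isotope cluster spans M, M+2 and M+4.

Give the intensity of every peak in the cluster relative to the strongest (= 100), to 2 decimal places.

Element Xh pattern (n=1): 0.4123 : 0.5877
Element Ln pattern (n=1): 0.7460 : 0.2540
Convolve the two distributions (both contribute in 2-u steps):
  M: 0.4123×0.7460 = 0.307576
  M+2: 0.4123×0.2540 + 0.5877×0.7460 = 0.543148
  M+4: 0.5877×0.2540 = 0.149276
Scale to base peak (0.543148) = 100: 56.63 : 100.00 : 27.48

56.63 : 100.00 : 27.48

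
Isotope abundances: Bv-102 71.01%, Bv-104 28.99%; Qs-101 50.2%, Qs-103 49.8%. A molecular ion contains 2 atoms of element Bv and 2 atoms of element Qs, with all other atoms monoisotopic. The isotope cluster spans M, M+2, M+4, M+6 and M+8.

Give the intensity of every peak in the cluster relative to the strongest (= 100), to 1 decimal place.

35.7 : 100.0 : 98.9 : 40.5 : 5.9

Element Bv pattern (n=2): 0.50424201 : 0.41171598 : 0.08404201
Element Qs pattern (n=2): 0.252004 : 0.499992 : 0.248004
Convolve the two distributions (both contribute in 2-u steps):
  M: 0.50424201×0.252004 = 0.127071
  M+2: 0.50424201×0.499992 + 0.41171598×0.252004 = 0.355871
  M+4: 0.50424201×0.248004 + 0.41171598×0.499992 + 0.08404201×0.252004 = 0.352088
  M+6: 0.41171598×0.248004 + 0.08404201×0.499992 = 0.144128
  M+8: 0.08404201×0.248004 = 0.020843
Scale to base peak (0.355871) = 100: 35.7 : 100.0 : 98.9 : 40.5 : 5.9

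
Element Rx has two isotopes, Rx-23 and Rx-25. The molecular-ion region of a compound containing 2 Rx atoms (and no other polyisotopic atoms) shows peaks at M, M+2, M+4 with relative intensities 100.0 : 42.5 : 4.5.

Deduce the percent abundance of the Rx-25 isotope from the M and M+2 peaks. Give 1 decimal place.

17.5%

Let p = fractional abundance of Rx-23. I(M+2)/I(M) = [C(2,1)·p^1·(1−p)] / p^2 = 2·(1−p)/p = 42.5/100.0 = 0.4250
(1−p)/p = 0.4250/2 = 0.2125  ⇒  p = 1/(1 + 0.2125) = 0.8247
Rx-23: 82.5%, Rx-25: 17.5%.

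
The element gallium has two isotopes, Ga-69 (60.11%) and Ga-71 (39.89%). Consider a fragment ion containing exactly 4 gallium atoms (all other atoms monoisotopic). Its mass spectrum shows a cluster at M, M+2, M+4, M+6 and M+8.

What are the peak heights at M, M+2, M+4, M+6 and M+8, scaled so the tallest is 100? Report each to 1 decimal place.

Expanding (0.6011 + 0.3989)^4:
P(M) = 0.6011^4 = 0.130553
P(M+2) = 4 × 0.6011^3 × 0.3989^1 = 0.346549
P(M+4) = 6 × 0.6011^2 × 0.3989^2 = 0.344963
P(M+6) = 4 × 0.6011^1 × 0.3989^3 = 0.152616
P(M+8) = 0.3989^4 = 0.025320
The M+2 peak is largest (0.346549); scaling to 100 gives 37.7 : 100.0 : 99.5 : 44.0 : 7.3.

37.7 : 100.0 : 99.5 : 44.0 : 7.3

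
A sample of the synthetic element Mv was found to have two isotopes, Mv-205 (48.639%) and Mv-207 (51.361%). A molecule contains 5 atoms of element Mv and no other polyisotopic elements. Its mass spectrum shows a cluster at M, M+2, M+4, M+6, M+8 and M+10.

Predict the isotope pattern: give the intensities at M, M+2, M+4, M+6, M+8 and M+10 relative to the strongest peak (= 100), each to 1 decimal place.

8.5 : 44.8 : 94.7 : 100.0 : 52.8 : 11.2

Each Mv atom is independently Mv-205 (p = 0.48639) or Mv-207 (q = 0.51361); the cluster is the binomial expansion (p + q)^5.
P(M) = 0.48639^5 = 0.027222
P(M+2) = 5 × 0.48639^4 × 0.51361^1 = 0.143728
P(M+4) = 10 × 0.48639^3 × 0.51361^2 = 0.303543
P(M+6) = 10 × 0.48639^2 × 0.51361^3 = 0.320531
P(M+8) = 5 × 0.48639^1 × 0.51361^4 = 0.169234
P(M+10) = 0.51361^5 = 0.035741
The M+6 peak is largest (0.320531); scaling to 100 gives 8.5 : 44.8 : 94.7 : 100.0 : 52.8 : 11.2.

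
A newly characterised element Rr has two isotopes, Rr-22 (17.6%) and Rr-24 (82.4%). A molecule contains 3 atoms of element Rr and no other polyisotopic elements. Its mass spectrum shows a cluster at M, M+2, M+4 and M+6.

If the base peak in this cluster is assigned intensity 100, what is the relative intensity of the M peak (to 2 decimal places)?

Term probabilities: M 0.0055, M+2 0.0766, M+4 0.3585, M+6 0.5595. Base peak = M+6.
P(M+6) = C(3,3) × 0.176^0 × 0.824^3 = 1 × 1.0000 × 0.55947622 = 0.559476 (base)
P(M) = C(3,0) × 0.176^3 × 0.824^0 = 1 × 0.00545178 × 1.0000 = 0.005452
Relative intensity = 0.005452 / 0.559476 × 100 = 0.97

0.97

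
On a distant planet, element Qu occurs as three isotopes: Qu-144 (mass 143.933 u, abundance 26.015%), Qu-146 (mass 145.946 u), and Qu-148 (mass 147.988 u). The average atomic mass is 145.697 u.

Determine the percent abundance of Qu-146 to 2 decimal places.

The remaining 73.985% is split between Qu-146 (fraction x) and Qu-148 (fraction 0.73985 − x).
Substituting: 145.946x + 147.988(0.73985 − x) = 108.25283005
(145.946 − 147.988)x = -1.23609175  ⇒  x = 0.60533, y = 0.13452
Qu-146: 60.53%, Qu-148: 13.45%.

60.53%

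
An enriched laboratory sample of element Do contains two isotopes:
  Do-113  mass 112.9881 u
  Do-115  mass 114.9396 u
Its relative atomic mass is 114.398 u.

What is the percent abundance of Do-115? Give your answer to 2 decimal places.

72.25%

Writing the weighted mean with unknown fraction x of Do-113:
112.9881·x + 114.9396·(1 − x) = 114.398
(112.9881 − 114.9396)·x = 114.398 − 114.9396
x = -0.5416 / -1.9515 = 0.27753 → 27.75% Do-113, 72.25% Do-115.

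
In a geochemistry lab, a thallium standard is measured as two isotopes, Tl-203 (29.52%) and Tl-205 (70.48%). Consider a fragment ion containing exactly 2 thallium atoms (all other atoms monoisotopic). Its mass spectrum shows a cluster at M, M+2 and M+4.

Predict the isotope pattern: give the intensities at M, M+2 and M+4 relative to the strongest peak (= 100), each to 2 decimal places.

17.54 : 83.77 : 100.00

Expanding (0.2952 + 0.7048)^2:
P(M) = 0.2952^2 = 0.087143
P(M+2) = 2 × 0.2952^1 × 0.7048^1 = 0.416114
P(M+4) = 0.7048^2 = 0.496743
The M+4 peak is largest (0.496743); scaling to 100 gives 17.54 : 83.77 : 100.00.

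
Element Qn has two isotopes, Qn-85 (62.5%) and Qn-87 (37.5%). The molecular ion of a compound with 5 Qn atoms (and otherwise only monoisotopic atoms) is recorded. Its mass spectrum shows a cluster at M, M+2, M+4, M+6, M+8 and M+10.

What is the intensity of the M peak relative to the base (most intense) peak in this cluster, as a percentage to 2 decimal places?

(0.625 + 0.375)^5 gives M 0.0954, M+2 0.2861, M+4 0.3433, M+6 0.2060, M+8 0.0618, M+10 0.0074; the largest is M+4.
P(M+4) = C(5,2) × 0.625^3 × 0.375^2 = 10 × 0.24414062 × 0.140625 = 0.343323 (base)
P(M) = C(5,0) × 0.625^5 × 0.375^0 = 1 × 0.09536743 × 1.0000 = 0.095367
Relative intensity = 0.095367 / 0.343323 × 100 = 27.78

27.78%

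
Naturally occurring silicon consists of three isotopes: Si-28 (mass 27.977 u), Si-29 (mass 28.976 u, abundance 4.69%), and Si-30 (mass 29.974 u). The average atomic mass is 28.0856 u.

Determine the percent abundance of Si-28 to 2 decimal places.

92.22%

Let x and y be the fractions of Si-28 and Si-30. Then x + y = 1 − 0.0469 = 0.9531 and 27.977x + 29.974y = 28.0856 − 0.0469×28.976 = 26.7266256.
Substituting: 27.977x + 29.974(0.9531 − x) = 26.7266256
(27.977 − 29.974)x = -1.8415938  ⇒  x = 0.92218, y = 0.03092
Si-28: 92.22%, Si-30: 3.09%.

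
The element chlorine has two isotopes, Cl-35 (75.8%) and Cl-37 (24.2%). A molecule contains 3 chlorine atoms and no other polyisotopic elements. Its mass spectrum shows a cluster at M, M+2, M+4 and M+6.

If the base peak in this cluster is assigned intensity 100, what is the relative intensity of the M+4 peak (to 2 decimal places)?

Term probabilities: M 0.4355, M+2 0.4171, M+4 0.1332, M+6 0.0142. Base peak = M.
P(M) = C(3,0) × 0.758^3 × 0.242^0 = 1 × 0.43551951 × 1.0000 = 0.435520 (base)
P(M+4) = C(3,2) × 0.758^1 × 0.242^2 = 3 × 0.7580 × 0.058564 = 0.133175
Relative intensity = 0.133175 / 0.435520 × 100 = 30.58

30.58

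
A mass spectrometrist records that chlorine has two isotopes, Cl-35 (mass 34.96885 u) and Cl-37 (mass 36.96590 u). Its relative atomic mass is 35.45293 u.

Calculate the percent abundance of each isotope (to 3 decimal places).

Let x be the fractional abundance of Cl-35; then Cl-37 has abundance 1 − x.
34.96885·x + 36.96590·(1 − x) = 35.45293
(34.96885 − 36.96590)·x = 35.45293 − 36.96590
x = -1.51297 / -1.99705 = 0.75760 → 75.760% Cl-35, 24.240% Cl-37.

Cl-35: 75.760%, Cl-37: 24.240%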